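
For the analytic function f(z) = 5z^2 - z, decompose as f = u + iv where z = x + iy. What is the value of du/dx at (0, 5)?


Step 1: f(z) = 5(x+iy)^2 - (x+iy) + 0
Step 2: u = 5(x^2 - y^2) - x + 0
Step 3: u_x = 10x - 1
Step 4: At (0, 5): u_x = 0 - 1 = -1

-1


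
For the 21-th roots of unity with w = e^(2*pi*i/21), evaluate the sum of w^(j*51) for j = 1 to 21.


Step 1: The sum sum_{j=1}^{n} w^(k*j) equals n if n | k, else 0.
Step 2: Here n = 21, k = 51
Step 3: Does n divide k? 21 | 51 -> False
Step 4: Sum = 0

0


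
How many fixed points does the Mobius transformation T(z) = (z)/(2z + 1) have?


Step 1: Fixed points satisfy T(z) = z
Step 2: 2z^2 = 0
Step 3: Discriminant = 0^2 - 4*2*0 = 0
Step 4: Number of fixed points = 1

1


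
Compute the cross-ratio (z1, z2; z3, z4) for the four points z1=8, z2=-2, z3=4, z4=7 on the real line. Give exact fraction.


Step 1: (z1-z3)(z2-z4) = 4 * (-9) = -36
Step 2: (z1-z4)(z2-z3) = 1 * (-6) = -6
Step 3: Cross-ratio = 36/6 = 6

6


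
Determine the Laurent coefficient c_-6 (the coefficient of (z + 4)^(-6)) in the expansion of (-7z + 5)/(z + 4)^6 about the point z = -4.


Step 1: Write the numerator in powers of (z + 4): -7z + 5 = -7(z + 4) + (-7*(-4) + 5) = -7(z + 4) + 33
Step 2: Divide by (z + 4)^6: f(z) = 33(z + 4)^(-6) - 7(z + 4)^(-5)
Step 3: This finite sum is the Laurent series of f about z = -4.
Step 4: Coefficient of (z + 4)^(-6) = -7*(-4) + 5 = 33

33


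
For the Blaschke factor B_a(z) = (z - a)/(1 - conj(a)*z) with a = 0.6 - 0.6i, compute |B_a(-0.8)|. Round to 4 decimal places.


Step 1: Numerator z0 - a = -0.8 - (0.6 - 0.6i) = -1.4 + 0.6i
Step 2: Denominator 1 - conj(a)*z0 = 1 - (0.6 + 0.6i)*(-0.8) = 1.48 + 0.48i
Step 3: |z0 - a|^2 = (-1.4)^2 + 0.6^2 = 2.32; |1 - conj(a)*z0|^2 = 1.48^2 + 0.48^2 = 2.4208
Step 4: |B_a(-0.8)| = sqrt(2.32 / 2.4208) = sqrt(0.958361)
Step 5: = 0.979

0.979


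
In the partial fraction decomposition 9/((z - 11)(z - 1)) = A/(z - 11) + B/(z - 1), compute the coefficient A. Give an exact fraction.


Step 1: Multiply both sides by (z - 11) and set z = 11
Step 2: A = 9 / (11 - 1)
Step 3: A = 9 / 10
Step 4: A = 9/10

9/10


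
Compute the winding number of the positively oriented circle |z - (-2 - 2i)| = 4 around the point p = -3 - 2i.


Step 1: Center c = (-2, -2), radius = 4
Step 2: |p - c|^2 = (-1)^2 + 0^2 = 1
Step 3: r^2 = 16
Step 4: |p-c| < r so winding number = 1

1


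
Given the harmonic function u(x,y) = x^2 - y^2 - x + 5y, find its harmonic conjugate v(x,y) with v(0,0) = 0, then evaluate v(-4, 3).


Step 1: v_x = -u_y = 2y - 5
Step 2: v_y = u_x = 2x - 1
Step 3: v = 2xy - 5x - y + C
Step 4: v(0,0) = 0 => C = 0
Step 5: v(-4, 3) = -7

-7


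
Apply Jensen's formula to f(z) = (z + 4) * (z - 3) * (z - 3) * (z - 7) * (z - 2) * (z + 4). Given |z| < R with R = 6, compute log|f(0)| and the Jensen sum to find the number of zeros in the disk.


Jensen's formula: (1/2pi)*integral log|f(Re^it)|dt = log|f(0)| + sum_{|a_k|<R} log(R/|a_k|)
Step 1: f(0) = 4 * (-3) * (-3) * (-7) * (-2) * 4 = 2016
Step 2: log|f(0)| = log|-4| + log|3| + log|3| + log|7| + log|2| + log|-4| = 7.6089
Step 3: Zeros inside |z| < 6: -4, 3, 3, 2, -4
Step 4: Jensen sum = log(6/4) + log(6/3) + log(6/3) + log(6/2) + log(6/4) = 3.2958
Step 5: n(R) = number of terms in the Jensen sum = count of zeros inside |z| < 6 = 5

5


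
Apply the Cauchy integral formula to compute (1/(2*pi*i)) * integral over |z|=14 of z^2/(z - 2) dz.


Step 1: f(z) = z^2, a = 2 is inside |z| = 14
Step 2: By Cauchy integral formula: (1/(2pi*i)) * integral = f(a)
Step 3: f(2) = 2^2 = 4

4


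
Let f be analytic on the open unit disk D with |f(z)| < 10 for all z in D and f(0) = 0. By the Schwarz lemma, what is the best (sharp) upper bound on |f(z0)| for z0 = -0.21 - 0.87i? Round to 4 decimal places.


Step 1: g = f/10 maps D -> D with g(0) = 0, so by the Schwarz lemma |g(z)| <= |z|, i.e. |f(z)| <= 10|z|; this is sharp (f(z) = 10z).
Step 2: |z0|^2 = (-0.21)^2 + (-0.87)^2 = 0.801
Step 3: |z0| = sqrt(0.801) = 0.894986
Step 4: Best bound = 10 * |z0| = 10 * 0.894986 = 8.9499

8.9499


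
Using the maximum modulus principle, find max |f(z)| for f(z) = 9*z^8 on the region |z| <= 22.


Step 1: On |z| = 22, |f(z)| = 9 * |z|^8 = 9 * 22^8
Step 2: By maximum modulus principle, maximum is on boundary.
Step 3: Maximum = 9 * 54875873536 = 493882861824

493882861824


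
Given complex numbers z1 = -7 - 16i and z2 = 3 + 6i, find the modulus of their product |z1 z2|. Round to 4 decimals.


Step 1: |z1| = sqrt((-7)^2 + (-16)^2) = sqrt(305)
Step 2: |z2| = sqrt(3^2 + 6^2) = sqrt(45)
Step 3: |z1*z2| = |z1|*|z2| = sqrt(305) * sqrt(45) = sqrt(305 * 45) = sqrt(13725)
Step 4: = 117.1537

117.1537


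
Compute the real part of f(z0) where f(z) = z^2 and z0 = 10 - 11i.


Step 1: z0 = 10 - 11i
Step 2: z0^2 = 10^2 - (-11)^2 - 220i
Step 3: real part = 100 - 121 = -21

-21


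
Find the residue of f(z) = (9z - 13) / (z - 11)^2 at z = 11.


Step 1: Pole of order 2 at z = 11
Step 2: Res = lim d/dz [(z - 11)^2 * f(z)] as z -> 11
Step 3: (z - 11)^2 * f(z) = 9z - 13
Step 4: d/dz[9z - 13] = 9

9


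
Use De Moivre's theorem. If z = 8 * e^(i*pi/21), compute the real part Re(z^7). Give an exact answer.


Step 1: By De Moivre's theorem, z^7 = 8^7 * e^(i*7*pi/21) = 2097152 * (cos(pi/3) + i*sin(pi/3))
Step 2: |z|^7 = 8^7 = 2097152
Step 3: The angle pi/3 already lies in [0, 2*pi)
Step 4: cos(pi/3) = 1/2
Step 5: Re(z^7) = 2097152 * 1/2 = 1048576

1048576


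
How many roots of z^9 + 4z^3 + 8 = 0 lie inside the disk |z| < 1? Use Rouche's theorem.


Step 1: On |z| = 1 the three terms have sizes |z^9| = 1^9 = 1, |4z^3| = 4*1^3 = 4, |8| = 8
Step 2: The dominant term is g(z) = 8; let h(z) = z^9 + 4z^3 so f = g + h
Step 3: On |z| = 1: |g| = 8 and |h| <= 1 + 4 = 5
Step 4: Since 8 > 5, |h| < |g| on |z| = 1, so by Rouche f has the same number of zeros as g inside |z| < 1
Step 5: g(z) = 8 is a nonzero constant with no zeros inside |z| < 1. Answer = 0

0


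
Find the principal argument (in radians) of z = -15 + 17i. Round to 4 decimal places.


Step 1: z = -15 + 17i
Step 2: arg(z) = atan2(17, -15)
Step 3: arg(z) = 2.2938

2.2938


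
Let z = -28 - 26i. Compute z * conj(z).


Step 1: conj(z) = -28 + 26i
Step 2: z * conj(z) = (-28)^2 + (-26)^2
Step 3: = 784 + 676 = 1460

1460


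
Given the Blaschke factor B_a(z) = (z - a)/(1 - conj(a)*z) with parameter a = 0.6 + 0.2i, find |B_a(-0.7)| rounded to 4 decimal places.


Step 1: Numerator z0 - a = -0.7 - (0.6 + 0.2i) = -1.3 - 0.2i
Step 2: Denominator 1 - conj(a)*z0 = 1 - (0.6 - 0.2i)*(-0.7) = 1.42 - 0.14i
Step 3: |z0 - a|^2 = (-1.3)^2 + (-0.2)^2 = 1.73; |1 - conj(a)*z0|^2 = 1.42^2 + (-0.14)^2 = 2.036
Step 4: |B_a(-0.7)| = sqrt(1.73 / 2.036) = sqrt(0.849705)
Step 5: = 0.9218

0.9218


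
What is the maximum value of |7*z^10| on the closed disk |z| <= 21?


Step 1: On |z| = 21, |f(z)| = 7 * |z|^10 = 7 * 21^10
Step 2: By maximum modulus principle, maximum is on boundary.
Step 3: Maximum = 7 * 16679880978201 = 116759166847407

116759166847407


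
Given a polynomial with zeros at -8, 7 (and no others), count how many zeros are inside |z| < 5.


Step 1: Check each root:
  z = -8: |-8| = 8 >= 5
  z = 7: |7| = 7 >= 5
Step 2: Count = 0

0


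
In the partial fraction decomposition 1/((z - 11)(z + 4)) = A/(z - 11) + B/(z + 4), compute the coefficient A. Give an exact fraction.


Step 1: Multiply both sides by (z - 11) and set z = 11
Step 2: A = 1 / (11 + 4)
Step 3: A = 1 / 15
Step 4: A = 1/15

1/15


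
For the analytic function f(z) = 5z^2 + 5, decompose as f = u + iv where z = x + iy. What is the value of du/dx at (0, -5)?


Step 1: f(z) = 5(x+iy)^2 + 5
Step 2: u = 5(x^2 - y^2) + 5
Step 3: u_x = 10x + 0
Step 4: At (0, -5): u_x = 0 + 0 = 0

0


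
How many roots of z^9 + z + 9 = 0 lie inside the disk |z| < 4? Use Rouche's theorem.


Step 1: On |z| = 4 the three terms have sizes |z^9| = 4^9 = 262144, |z| = 4, |9| = 9
Step 2: The dominant term is g(z) = z^9; let h(z) = z + 9 so f = g + h
Step 3: On |z| = 4: |g| = 262144 and |h| <= 4 + 9 = 13
Step 4: Since 262144 > 13, |h| < |g| on |z| = 4, so by Rouche f has the same number of zeros as g inside |z| < 4
Step 5: g(z) = z^9 has 9 zeros (all at the origin) inside |z| < 4. Answer = 9

9


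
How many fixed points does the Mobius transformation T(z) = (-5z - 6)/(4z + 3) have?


Step 1: Fixed points satisfy T(z) = z
Step 2: 4z^2 + 8z + 6 = 0
Step 3: Discriminant = 8^2 - 4*4*6 = -32
Step 4: Number of fixed points = 2

2


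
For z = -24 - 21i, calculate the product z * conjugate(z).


Step 1: conj(z) = -24 + 21i
Step 2: z * conj(z) = (-24)^2 + (-21)^2
Step 3: = 576 + 441 = 1017

1017


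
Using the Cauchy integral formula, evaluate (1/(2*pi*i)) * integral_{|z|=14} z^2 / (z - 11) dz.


Step 1: f(z) = z^2, a = 11 is inside |z| = 14
Step 2: By Cauchy integral formula: (1/(2pi*i)) * integral = f(a)
Step 3: f(11) = 11^2 = 121

121


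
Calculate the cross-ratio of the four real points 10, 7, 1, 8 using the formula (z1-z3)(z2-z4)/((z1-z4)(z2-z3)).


Step 1: (z1-z3)(z2-z4) = 9 * (-1) = -9
Step 2: (z1-z4)(z2-z3) = 2 * 6 = 12
Step 3: Cross-ratio = -9/12 = -3/4

-3/4


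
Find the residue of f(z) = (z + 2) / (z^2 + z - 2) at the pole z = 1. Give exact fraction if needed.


Step 1: Q(z) = z^2 + z - 2 = (z - 1)(z + 2)
Step 2: Q'(z) = 2z + 1
Step 3: Q'(1) = 3, P(1) = 3
Step 4: Res = P(1)/Q'(1) = 3/3 = 1

1


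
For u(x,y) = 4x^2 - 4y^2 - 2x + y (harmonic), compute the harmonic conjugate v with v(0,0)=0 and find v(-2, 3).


Step 1: v_x = -u_y = 8y - 1
Step 2: v_y = u_x = 8x - 2
Step 3: v = 8xy - x - 2y + C
Step 4: v(0,0) = 0 => C = 0
Step 5: v(-2, 3) = -52

-52


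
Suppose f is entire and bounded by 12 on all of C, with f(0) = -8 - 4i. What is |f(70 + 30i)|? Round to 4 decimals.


Step 1: By Liouville's theorem, a bounded entire function is constant.
Step 2: f(z) = f(0) = -8 - 4i for all z.
Step 3: |f(w)| = |-8 - 4i| = sqrt(64 + 16)
Step 4: = 8.9443

8.9443


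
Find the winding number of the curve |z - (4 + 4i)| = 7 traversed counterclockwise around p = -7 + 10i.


Step 1: Center c = (4, 4), radius = 7
Step 2: |p - c|^2 = (-11)^2 + 6^2 = 157
Step 3: r^2 = 49
Step 4: |p-c| > r so winding number = 0

0


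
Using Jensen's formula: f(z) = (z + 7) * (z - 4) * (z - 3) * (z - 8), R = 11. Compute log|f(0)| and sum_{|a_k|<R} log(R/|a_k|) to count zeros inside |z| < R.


Jensen's formula: (1/2pi)*integral log|f(Re^it)|dt = log|f(0)| + sum_{|a_k|<R} log(R/|a_k|)
Step 1: f(0) = 7 * (-4) * (-3) * (-8) = -672
Step 2: log|f(0)| = log|-7| + log|4| + log|3| + log|8| = 6.5103
Step 3: Zeros inside |z| < 11: -7, 4, 3, 8
Step 4: Jensen sum = log(11/7) + log(11/4) + log(11/3) + log(11/8) = 3.0813
Step 5: n(R) = number of terms in the Jensen sum = count of zeros inside |z| < 11 = 4

4


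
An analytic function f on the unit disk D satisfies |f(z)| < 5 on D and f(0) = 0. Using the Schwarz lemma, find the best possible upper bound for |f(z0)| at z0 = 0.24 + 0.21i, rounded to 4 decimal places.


Step 1: g = f/5 maps D -> D with g(0) = 0, so by the Schwarz lemma |g(z)| <= |z|, i.e. |f(z)| <= 5|z|; this is sharp (f(z) = 5z).
Step 2: |z0|^2 = 0.24^2 + 0.21^2 = 0.1017
Step 3: |z0| = sqrt(0.1017) = 0.318904
Step 4: Best bound = 5 * |z0| = 5 * 0.318904 = 1.5945

1.5945


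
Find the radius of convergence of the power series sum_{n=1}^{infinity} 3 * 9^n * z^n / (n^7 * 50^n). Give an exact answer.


Step 1: General term a_n = 3 * 9^n / (n^7 * 50^n)
Step 2: By the root test, |a_n|^(1/n) = 3^(1/n) * 9 / (n^(7/n) * 50) -> 9/50 as n -> infinity (since 3^(1/n) -> 1 and n^(7/n) -> 1)
Step 3: R = 1/lim|a_n|^(1/n) = 50/9

50/9


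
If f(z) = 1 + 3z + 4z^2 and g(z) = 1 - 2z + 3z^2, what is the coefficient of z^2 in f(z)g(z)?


Step 1: z^2 term in f*g comes from: (1)*(3z^2) + (3z)*(-2z) + (4z^2)*(1)
Step 2: = 3 - 6 + 4
Step 3: = 1

1


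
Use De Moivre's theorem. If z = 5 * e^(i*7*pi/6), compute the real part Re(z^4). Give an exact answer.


Step 1: By De Moivre's theorem, z^4 = 5^4 * e^(i*4*7*pi/6) = 625 * (cos(14*pi/3) + i*sin(14*pi/3))
Step 2: |z|^4 = 5^4 = 625
Step 3: Reduce the angle mod 2*pi: 14*pi/3 - 4*pi = 2*pi/3
Step 4: cos(2*pi/3) = -1/2
Step 5: Re(z^4) = 625 * (-1/2) = -625/2

-625/2


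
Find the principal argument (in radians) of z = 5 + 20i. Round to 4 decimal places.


Step 1: z = 5 + 20i
Step 2: arg(z) = atan2(20, 5)
Step 3: arg(z) = 1.3258

1.3258


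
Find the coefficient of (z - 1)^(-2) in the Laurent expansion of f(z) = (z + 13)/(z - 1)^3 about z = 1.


Step 1: Write the numerator in powers of (z - 1): z + 13 = (z - 1) + (1*1 + 13) = (z - 1) + 14
Step 2: Divide by (z - 1)^3: f(z) = 14(z - 1)^(-3) + (z - 1)^(-2)
Step 3: This finite sum is the Laurent series of f about z = 1.
Step 4: Coefficient of (z - 1)^(-2) = coefficient of (z - 1) in the re-centred numerator = 1

1


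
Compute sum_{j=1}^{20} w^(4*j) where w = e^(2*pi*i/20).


Step 1: The sum sum_{j=1}^{n} w^(k*j) equals n if n | k, else 0.
Step 2: Here n = 20, k = 4
Step 3: Does n divide k? 20 | 4 -> False
Step 4: Sum = 0

0


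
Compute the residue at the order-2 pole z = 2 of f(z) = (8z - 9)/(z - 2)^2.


Step 1: Pole of order 2 at z = 2
Step 2: Res = lim d/dz [(z - 2)^2 * f(z)] as z -> 2
Step 3: (z - 2)^2 * f(z) = 8z - 9
Step 4: d/dz[8z - 9] = 8

8


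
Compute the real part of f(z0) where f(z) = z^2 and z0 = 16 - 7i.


Step 1: z0 = 16 - 7i
Step 2: z0^2 = 16^2 - (-7)^2 - 224i
Step 3: real part = 256 - 49 = 207

207


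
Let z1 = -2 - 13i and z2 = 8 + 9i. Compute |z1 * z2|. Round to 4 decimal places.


Step 1: |z1| = sqrt((-2)^2 + (-13)^2) = sqrt(173)
Step 2: |z2| = sqrt(8^2 + 9^2) = sqrt(145)
Step 3: |z1*z2| = |z1|*|z2| = sqrt(173) * sqrt(145) = sqrt(173 * 145) = sqrt(25085)
Step 4: = 158.3824

158.3824


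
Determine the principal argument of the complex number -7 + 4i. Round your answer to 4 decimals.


Step 1: z = -7 + 4i
Step 2: arg(z) = atan2(4, -7)
Step 3: arg(z) = 2.6224

2.6224


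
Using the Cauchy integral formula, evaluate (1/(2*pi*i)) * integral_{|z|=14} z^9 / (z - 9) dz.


Step 1: f(z) = z^9, a = 9 is inside |z| = 14
Step 2: By Cauchy integral formula: (1/(2pi*i)) * integral = f(a)
Step 3: f(9) = 9^9 = 387420489

387420489


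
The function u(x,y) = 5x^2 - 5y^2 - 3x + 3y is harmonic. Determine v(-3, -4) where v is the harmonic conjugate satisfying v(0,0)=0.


Step 1: v_x = -u_y = 10y - 3
Step 2: v_y = u_x = 10x - 3
Step 3: v = 10xy - 3x - 3y + C
Step 4: v(0,0) = 0 => C = 0
Step 5: v(-3, -4) = 141

141


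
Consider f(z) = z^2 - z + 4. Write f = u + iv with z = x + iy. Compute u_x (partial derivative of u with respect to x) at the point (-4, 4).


Step 1: f(z) = (x+iy)^2 - (x+iy) + 4
Step 2: u = (x^2 - y^2) - x + 4
Step 3: u_x = 2x - 1
Step 4: At (-4, 4): u_x = -8 - 1 = -9

-9


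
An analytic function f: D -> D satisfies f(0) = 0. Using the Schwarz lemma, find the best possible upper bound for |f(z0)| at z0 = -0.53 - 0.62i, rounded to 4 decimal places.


Step 1: Schwarz lemma: if f: D -> D is analytic with f(0) = 0, then |f(z)| <= |z| for all z in D, and this is sharp (f(z) = z).
Step 2: |z0|^2 = (-0.53)^2 + (-0.62)^2 = 0.6653
Step 3: |z0| = sqrt(0.6653) = 0.815659
Step 4: Best bound = |z0| = 0.8157

0.8157


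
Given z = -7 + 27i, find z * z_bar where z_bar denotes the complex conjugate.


Step 1: conj(z) = -7 - 27i
Step 2: z * conj(z) = (-7)^2 + 27^2
Step 3: = 49 + 729 = 778

778


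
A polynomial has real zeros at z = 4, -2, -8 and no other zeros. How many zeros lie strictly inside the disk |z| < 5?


Step 1: Check each root:
  z = 4: |4| = 4 < 5
  z = -2: |-2| = 2 < 5
  z = -8: |-8| = 8 >= 5
Step 2: Count = 2

2


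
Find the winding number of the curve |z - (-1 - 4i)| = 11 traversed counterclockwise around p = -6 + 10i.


Step 1: Center c = (-1, -4), radius = 11
Step 2: |p - c|^2 = (-5)^2 + 14^2 = 221
Step 3: r^2 = 121
Step 4: |p-c| > r so winding number = 0

0


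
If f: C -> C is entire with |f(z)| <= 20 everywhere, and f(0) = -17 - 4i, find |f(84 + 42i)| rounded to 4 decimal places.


Step 1: By Liouville's theorem, a bounded entire function is constant.
Step 2: f(z) = f(0) = -17 - 4i for all z.
Step 3: |f(w)| = |-17 - 4i| = sqrt(289 + 16)
Step 4: = 17.4642

17.4642


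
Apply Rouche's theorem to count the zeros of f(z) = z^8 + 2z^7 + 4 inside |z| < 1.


Step 1: On |z| = 1 the three terms have sizes |z^8| = 1^8 = 1, |2z^7| = 2*1^7 = 2, |4| = 4
Step 2: The dominant term is g(z) = 4; let h(z) = z^8 + 2z^7 so f = g + h
Step 3: On |z| = 1: |g| = 4 and |h| <= 1 + 2 = 3
Step 4: Since 4 > 3, |h| < |g| on |z| = 1, so by Rouche f has the same number of zeros as g inside |z| < 1
Step 5: g(z) = 4 is a nonzero constant with no zeros inside |z| < 1. Answer = 0

0


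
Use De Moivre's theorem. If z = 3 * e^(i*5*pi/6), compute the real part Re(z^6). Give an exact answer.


Step 1: By De Moivre's theorem, z^6 = 3^6 * e^(i*6*5*pi/6) = 729 * (cos(5*pi) + i*sin(5*pi))
Step 2: |z|^6 = 3^6 = 729
Step 3: Reduce the angle mod 2*pi: 5*pi - 4*pi = pi
Step 4: cos(pi) = -1
Step 5: Re(z^6) = 729 * (-1) = -729

-729


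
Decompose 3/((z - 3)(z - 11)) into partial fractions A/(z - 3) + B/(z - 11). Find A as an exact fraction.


Step 1: Multiply both sides by (z - 3) and set z = 3
Step 2: A = 3 / (3 - 11)
Step 3: A = 3 / (-8)
Step 4: A = -3/8

-3/8


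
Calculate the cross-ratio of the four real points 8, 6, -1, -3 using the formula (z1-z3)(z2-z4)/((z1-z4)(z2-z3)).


Step 1: (z1-z3)(z2-z4) = 9 * 9 = 81
Step 2: (z1-z4)(z2-z3) = 11 * 7 = 77
Step 3: Cross-ratio = 81/77 = 81/77

81/77


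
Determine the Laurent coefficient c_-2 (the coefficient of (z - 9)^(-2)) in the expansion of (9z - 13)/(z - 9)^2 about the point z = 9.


Step 1: Write the numerator in powers of (z - 9): 9z - 13 = 9(z - 9) + (9*9 - 13) = 9(z - 9) + 68
Step 2: Divide by (z - 9)^2: f(z) = 68(z - 9)^(-2) + 9(z - 9)^(-1)
Step 3: This finite sum is the Laurent series of f about z = 9.
Step 4: Coefficient of (z - 9)^(-2) = 9*9 - 13 = 68

68


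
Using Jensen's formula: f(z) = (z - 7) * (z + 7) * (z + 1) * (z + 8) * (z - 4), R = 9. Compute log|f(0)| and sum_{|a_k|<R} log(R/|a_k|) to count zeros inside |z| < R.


Jensen's formula: (1/2pi)*integral log|f(Re^it)|dt = log|f(0)| + sum_{|a_k|<R} log(R/|a_k|)
Step 1: f(0) = (-7) * 7 * 1 * 8 * (-4) = 1568
Step 2: log|f(0)| = log|7| + log|-7| + log|-1| + log|-8| + log|4| = 7.3576
Step 3: Zeros inside |z| < 9: 7, -7, -1, -8, 4
Step 4: Jensen sum = log(9/7) + log(9/7) + log(9/1) + log(9/8) + log(9/4) = 3.6286
Step 5: n(R) = number of terms in the Jensen sum = count of zeros inside |z| < 9 = 5

5


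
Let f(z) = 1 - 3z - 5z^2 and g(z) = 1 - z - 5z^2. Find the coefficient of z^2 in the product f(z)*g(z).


Step 1: z^2 term in f*g comes from: (1)*(-5z^2) + (-3z)*(-z) + (-5z^2)*(1)
Step 2: = -5 + 3 - 5
Step 3: = -7

-7


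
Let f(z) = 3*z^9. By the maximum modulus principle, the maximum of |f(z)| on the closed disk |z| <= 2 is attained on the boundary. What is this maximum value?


Step 1: On |z| = 2, |f(z)| = 3 * |z|^9 = 3 * 2^9
Step 2: By maximum modulus principle, maximum is on boundary.
Step 3: Maximum = 3 * 512 = 1536

1536


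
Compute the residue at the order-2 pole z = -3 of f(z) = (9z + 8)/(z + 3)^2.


Step 1: Pole of order 2 at z = -3
Step 2: Res = lim d/dz [(z + 3)^2 * f(z)] as z -> -3
Step 3: (z + 3)^2 * f(z) = 9z + 8
Step 4: d/dz[9z + 8] = 9

9


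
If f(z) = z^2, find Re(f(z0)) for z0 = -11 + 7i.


Step 1: z0 = -11 + 7i
Step 2: z0^2 = (-11)^2 - 7^2 - 154i
Step 3: real part = 121 - 49 = 72

72


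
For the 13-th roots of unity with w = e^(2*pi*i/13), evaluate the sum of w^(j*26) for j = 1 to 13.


Step 1: The sum sum_{j=1}^{n} w^(k*j) equals n if n | k, else 0.
Step 2: Here n = 13, k = 26
Step 3: Does n divide k? 13 | 26 -> True
Step 4: Sum = 13

13


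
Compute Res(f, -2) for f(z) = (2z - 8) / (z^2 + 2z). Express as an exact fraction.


Step 1: Q(z) = z^2 + 2z = (z + 2)(z)
Step 2: Q'(z) = 2z + 2
Step 3: Q'(-2) = -2, P(-2) = -12
Step 4: Res = P(-2)/Q'(-2) = -12/(-2) = 6

6


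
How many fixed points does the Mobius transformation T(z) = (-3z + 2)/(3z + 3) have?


Step 1: Fixed points satisfy T(z) = z
Step 2: 3z^2 + 6z - 2 = 0
Step 3: Discriminant = 6^2 - 4*3*(-2) = 60
Step 4: Number of fixed points = 2

2


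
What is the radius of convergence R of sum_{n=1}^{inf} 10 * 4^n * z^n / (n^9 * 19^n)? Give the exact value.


Step 1: General term a_n = 10 * 4^n / (n^9 * 19^n)
Step 2: By the root test, |a_n|^(1/n) = 10^(1/n) * 4 / (n^(9/n) * 19) -> 4/19 as n -> infinity (since 10^(1/n) -> 1 and n^(9/n) -> 1)
Step 3: R = 1/lim|a_n|^(1/n) = 19/4

19/4


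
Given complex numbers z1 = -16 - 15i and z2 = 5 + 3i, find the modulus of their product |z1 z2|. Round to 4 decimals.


Step 1: |z1| = sqrt((-16)^2 + (-15)^2) = sqrt(481)
Step 2: |z2| = sqrt(5^2 + 3^2) = sqrt(34)
Step 3: |z1*z2| = |z1|*|z2| = sqrt(481) * sqrt(34) = sqrt(481 * 34) = sqrt(16354)
Step 4: = 127.8828

127.8828


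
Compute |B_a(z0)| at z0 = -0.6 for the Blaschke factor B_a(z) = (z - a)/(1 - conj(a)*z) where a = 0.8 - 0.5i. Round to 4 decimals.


Step 1: Numerator z0 - a = -0.6 - (0.8 - 0.5i) = -1.4 + 0.5i
Step 2: Denominator 1 - conj(a)*z0 = 1 - (0.8 + 0.5i)*(-0.6) = 1.48 + 0.3i
Step 3: |z0 - a|^2 = (-1.4)^2 + 0.5^2 = 2.21; |1 - conj(a)*z0|^2 = 1.48^2 + 0.3^2 = 2.2804
Step 4: |B_a(-0.6)| = sqrt(2.21 / 2.2804) = sqrt(0.969128)
Step 5: = 0.9844

0.9844


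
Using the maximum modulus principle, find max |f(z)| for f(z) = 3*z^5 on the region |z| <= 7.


Step 1: On |z| = 7, |f(z)| = 3 * |z|^5 = 3 * 7^5
Step 2: By maximum modulus principle, maximum is on boundary.
Step 3: Maximum = 3 * 16807 = 50421

50421


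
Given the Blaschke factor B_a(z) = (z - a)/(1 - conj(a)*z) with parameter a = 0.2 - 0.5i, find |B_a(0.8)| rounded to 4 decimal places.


Step 1: Numerator z0 - a = 0.8 - (0.2 - 0.5i) = 0.6 + 0.5i
Step 2: Denominator 1 - conj(a)*z0 = 1 - (0.2 + 0.5i)*0.8 = 0.84 - 0.4i
Step 3: |z0 - a|^2 = 0.6^2 + 0.5^2 = 0.61; |1 - conj(a)*z0|^2 = 0.84^2 + (-0.4)^2 = 0.8656
Step 4: |B_a(0.8)| = sqrt(0.61 / 0.8656) = sqrt(0.704713)
Step 5: = 0.8395

0.8395


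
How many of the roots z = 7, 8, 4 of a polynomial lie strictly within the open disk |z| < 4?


Step 1: Check each root:
  z = 7: |7| = 7 >= 4
  z = 8: |8| = 8 >= 4
  z = 4: |4| = 4 >= 4
Step 2: Count = 0

0


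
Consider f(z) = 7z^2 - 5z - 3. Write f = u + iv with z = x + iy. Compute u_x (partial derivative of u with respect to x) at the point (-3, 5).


Step 1: f(z) = 7(x+iy)^2 - 5(x+iy) - 3
Step 2: u = 7(x^2 - y^2) - 5x - 3
Step 3: u_x = 14x - 5
Step 4: At (-3, 5): u_x = -42 - 5 = -47

-47


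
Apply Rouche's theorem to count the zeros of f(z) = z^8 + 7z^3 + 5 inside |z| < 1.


Step 1: On |z| = 1 the three terms have sizes |z^8| = 1^8 = 1, |7z^3| = 7*1^3 = 7, |5| = 5
Step 2: The dominant term is g(z) = 7z^3; let h(z) = z^8 + 5 so f = g + h
Step 3: On |z| = 1: |g| = 7 and |h| <= 1 + 5 = 6
Step 4: Since 7 > 6, |h| < |g| on |z| = 1, so by Rouche f has the same number of zeros as g inside |z| < 1
Step 5: g(z) = 7z^3 has 3 zeros (at the origin, multiplicity 3) inside |z| < 1. Answer = 3

3


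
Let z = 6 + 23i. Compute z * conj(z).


Step 1: conj(z) = 6 - 23i
Step 2: z * conj(z) = 6^2 + 23^2
Step 3: = 36 + 529 = 565

565


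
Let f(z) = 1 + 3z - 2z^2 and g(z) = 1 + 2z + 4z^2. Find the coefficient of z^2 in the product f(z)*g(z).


Step 1: z^2 term in f*g comes from: (1)*(4z^2) + (3z)*(2z) + (-2z^2)*(1)
Step 2: = 4 + 6 - 2
Step 3: = 8

8


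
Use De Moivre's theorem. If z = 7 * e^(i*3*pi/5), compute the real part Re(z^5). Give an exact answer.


Step 1: By De Moivre's theorem, z^5 = 7^5 * e^(i*5*3*pi/5) = 16807 * (cos(3*pi) + i*sin(3*pi))
Step 2: |z|^5 = 7^5 = 16807
Step 3: Reduce the angle mod 2*pi: 3*pi - 2*pi = pi
Step 4: cos(pi) = -1
Step 5: Re(z^5) = 16807 * (-1) = -16807

-16807


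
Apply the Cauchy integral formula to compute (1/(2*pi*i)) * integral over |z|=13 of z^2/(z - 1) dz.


Step 1: f(z) = z^2, a = 1 is inside |z| = 13
Step 2: By Cauchy integral formula: (1/(2pi*i)) * integral = f(a)
Step 3: f(1) = 1^2 = 1

1


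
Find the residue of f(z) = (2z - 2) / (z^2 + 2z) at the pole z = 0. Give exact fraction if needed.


Step 1: Q(z) = z^2 + 2z = (z)(z + 2)
Step 2: Q'(z) = 2z + 2
Step 3: Q'(0) = 2, P(0) = -2
Step 4: Res = P(0)/Q'(0) = -2/2 = -1

-1


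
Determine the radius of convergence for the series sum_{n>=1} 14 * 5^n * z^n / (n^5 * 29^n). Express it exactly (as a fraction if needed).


Step 1: General term a_n = 14 * 5^n / (n^5 * 29^n)
Step 2: By the root test, |a_n|^(1/n) = 14^(1/n) * 5 / (n^(5/n) * 29) -> 5/29 as n -> infinity (since 14^(1/n) -> 1 and n^(5/n) -> 1)
Step 3: R = 1/lim|a_n|^(1/n) = 29/5

29/5


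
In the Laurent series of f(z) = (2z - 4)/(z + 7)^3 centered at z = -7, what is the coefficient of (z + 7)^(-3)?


Step 1: Write the numerator in powers of (z + 7): 2z - 4 = 2(z + 7) + (2*(-7) - 4) = 2(z + 7) - 18
Step 2: Divide by (z + 7)^3: f(z) = -18(z + 7)^(-3) + 2(z + 7)^(-2)
Step 3: This finite sum is the Laurent series of f about z = -7.
Step 4: Coefficient of (z + 7)^(-3) = 2*(-7) - 4 = -18

-18


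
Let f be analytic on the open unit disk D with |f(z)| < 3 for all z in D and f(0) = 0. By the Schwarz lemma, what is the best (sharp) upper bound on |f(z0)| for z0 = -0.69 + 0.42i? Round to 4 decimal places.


Step 1: g = f/3 maps D -> D with g(0) = 0, so by the Schwarz lemma |g(z)| <= |z|, i.e. |f(z)| <= 3|z|; this is sharp (f(z) = 3z).
Step 2: |z0|^2 = (-0.69)^2 + 0.42^2 = 0.6525
Step 3: |z0| = sqrt(0.6525) = 0.807775
Step 4: Best bound = 3 * |z0| = 3 * 0.807775 = 2.4233

2.4233


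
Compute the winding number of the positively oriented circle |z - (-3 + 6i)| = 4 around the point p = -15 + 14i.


Step 1: Center c = (-3, 6), radius = 4
Step 2: |p - c|^2 = (-12)^2 + 8^2 = 208
Step 3: r^2 = 16
Step 4: |p-c| > r so winding number = 0

0


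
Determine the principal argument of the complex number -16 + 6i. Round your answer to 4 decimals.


Step 1: z = -16 + 6i
Step 2: arg(z) = atan2(6, -16)
Step 3: arg(z) = 2.7828

2.7828


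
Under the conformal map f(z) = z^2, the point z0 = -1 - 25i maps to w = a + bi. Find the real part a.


Step 1: z0 = -1 - 25i
Step 2: z0^2 = (-1)^2 - (-25)^2 + 50i
Step 3: real part = 1 - 625 = -624

-624


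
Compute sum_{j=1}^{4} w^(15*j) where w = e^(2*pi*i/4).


Step 1: The sum sum_{j=1}^{n} w^(k*j) equals n if n | k, else 0.
Step 2: Here n = 4, k = 15
Step 3: Does n divide k? 4 | 15 -> False
Step 4: Sum = 0

0


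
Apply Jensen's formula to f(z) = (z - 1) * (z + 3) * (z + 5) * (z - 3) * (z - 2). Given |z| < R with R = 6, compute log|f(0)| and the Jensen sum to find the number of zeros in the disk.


Jensen's formula: (1/2pi)*integral log|f(Re^it)|dt = log|f(0)| + sum_{|a_k|<R} log(R/|a_k|)
Step 1: f(0) = (-1) * 3 * 5 * (-3) * (-2) = -90
Step 2: log|f(0)| = log|1| + log|-3| + log|-5| + log|3| + log|2| = 4.4998
Step 3: Zeros inside |z| < 6: 1, -3, -5, 3, 2
Step 4: Jensen sum = log(6/1) + log(6/3) + log(6/5) + log(6/3) + log(6/2) = 4.459
Step 5: n(R) = number of terms in the Jensen sum = count of zeros inside |z| < 6 = 5

5


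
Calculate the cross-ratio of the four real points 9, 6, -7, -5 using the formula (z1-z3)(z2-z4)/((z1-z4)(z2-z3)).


Step 1: (z1-z3)(z2-z4) = 16 * 11 = 176
Step 2: (z1-z4)(z2-z3) = 14 * 13 = 182
Step 3: Cross-ratio = 176/182 = 88/91

88/91


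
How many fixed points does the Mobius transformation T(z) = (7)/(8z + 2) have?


Step 1: Fixed points satisfy T(z) = z
Step 2: 8z^2 + 2z - 7 = 0
Step 3: Discriminant = 2^2 - 4*8*(-7) = 228
Step 4: Number of fixed points = 2

2


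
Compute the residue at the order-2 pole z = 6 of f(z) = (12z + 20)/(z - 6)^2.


Step 1: Pole of order 2 at z = 6
Step 2: Res = lim d/dz [(z - 6)^2 * f(z)] as z -> 6
Step 3: (z - 6)^2 * f(z) = 12z + 20
Step 4: d/dz[12z + 20] = 12

12


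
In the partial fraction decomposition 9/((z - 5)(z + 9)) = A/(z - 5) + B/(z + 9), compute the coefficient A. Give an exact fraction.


Step 1: Multiply both sides by (z - 5) and set z = 5
Step 2: A = 9 / (5 + 9)
Step 3: A = 9 / 14
Step 4: A = 9/14

9/14


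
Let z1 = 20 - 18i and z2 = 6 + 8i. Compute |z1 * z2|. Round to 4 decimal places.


Step 1: |z1| = sqrt(20^2 + (-18)^2) = sqrt(724)
Step 2: |z2| = sqrt(6^2 + 8^2) = sqrt(100)
Step 3: |z1*z2| = |z1|*|z2| = sqrt(724) * sqrt(100) = sqrt(724 * 100) = sqrt(72400)
Step 4: = 269.0725

269.0725


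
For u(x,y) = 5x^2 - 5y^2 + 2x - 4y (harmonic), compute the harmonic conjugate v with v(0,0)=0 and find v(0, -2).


Step 1: v_x = -u_y = 10y + 4
Step 2: v_y = u_x = 10x + 2
Step 3: v = 10xy + 4x + 2y + C
Step 4: v(0,0) = 0 => C = 0
Step 5: v(0, -2) = -4

-4


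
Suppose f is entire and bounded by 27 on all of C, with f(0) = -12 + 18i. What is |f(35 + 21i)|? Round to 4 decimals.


Step 1: By Liouville's theorem, a bounded entire function is constant.
Step 2: f(z) = f(0) = -12 + 18i for all z.
Step 3: |f(w)| = |-12 + 18i| = sqrt(144 + 324)
Step 4: = 21.6333

21.6333


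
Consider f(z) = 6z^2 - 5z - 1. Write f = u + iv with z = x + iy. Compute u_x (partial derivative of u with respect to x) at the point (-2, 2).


Step 1: f(z) = 6(x+iy)^2 - 5(x+iy) - 1
Step 2: u = 6(x^2 - y^2) - 5x - 1
Step 3: u_x = 12x - 5
Step 4: At (-2, 2): u_x = -24 - 5 = -29

-29


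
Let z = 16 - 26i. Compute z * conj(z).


Step 1: conj(z) = 16 + 26i
Step 2: z * conj(z) = 16^2 + (-26)^2
Step 3: = 256 + 676 = 932

932


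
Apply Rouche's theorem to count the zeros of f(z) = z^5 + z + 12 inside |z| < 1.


Step 1: On |z| = 1 the three terms have sizes |z^5| = 1^5 = 1, |z| = 1, |12| = 12
Step 2: The dominant term is g(z) = 12; let h(z) = z^5 + z so f = g + h
Step 3: On |z| = 1: |g| = 12 and |h| <= 1 + 1 = 2
Step 4: Since 12 > 2, |h| < |g| on |z| = 1, so by Rouche f has the same number of zeros as g inside |z| < 1
Step 5: g(z) = 12 is a nonzero constant with no zeros inside |z| < 1. Answer = 0

0


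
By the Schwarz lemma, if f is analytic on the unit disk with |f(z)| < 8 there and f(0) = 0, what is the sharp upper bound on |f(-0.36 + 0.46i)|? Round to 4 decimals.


Step 1: g = f/8 maps D -> D with g(0) = 0, so by the Schwarz lemma |g(z)| <= |z|, i.e. |f(z)| <= 8|z|; this is sharp (f(z) = 8z).
Step 2: |z0|^2 = (-0.36)^2 + 0.46^2 = 0.3412
Step 3: |z0| = sqrt(0.3412) = 0.584123
Step 4: Best bound = 8 * |z0| = 8 * 0.584123 = 4.673

4.673


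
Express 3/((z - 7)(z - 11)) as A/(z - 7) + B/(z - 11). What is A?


Step 1: Multiply both sides by (z - 7) and set z = 7
Step 2: A = 3 / (7 - 11)
Step 3: A = 3 / (-4)
Step 4: A = -3/4

-3/4


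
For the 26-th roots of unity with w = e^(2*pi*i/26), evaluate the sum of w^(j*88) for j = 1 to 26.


Step 1: The sum sum_{j=1}^{n} w^(k*j) equals n if n | k, else 0.
Step 2: Here n = 26, k = 88
Step 3: Does n divide k? 26 | 88 -> False
Step 4: Sum = 0

0


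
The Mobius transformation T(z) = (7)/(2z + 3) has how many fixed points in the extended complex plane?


Step 1: Fixed points satisfy T(z) = z
Step 2: 2z^2 + 3z - 7 = 0
Step 3: Discriminant = 3^2 - 4*2*(-7) = 65
Step 4: Number of fixed points = 2

2


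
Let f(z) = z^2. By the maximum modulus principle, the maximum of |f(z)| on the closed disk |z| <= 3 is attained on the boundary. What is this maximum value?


Step 1: On |z| = 3, |f(z)| = |z|^2 = 3^2
Step 2: By maximum modulus principle, maximum is on boundary.
Step 3: Maximum = 9 = 9

9


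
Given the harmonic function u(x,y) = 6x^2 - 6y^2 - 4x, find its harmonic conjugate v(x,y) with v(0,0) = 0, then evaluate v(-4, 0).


Step 1: v_x = -u_y = 12y + 0
Step 2: v_y = u_x = 12x - 4
Step 3: v = 12xy - 4y + C
Step 4: v(0,0) = 0 => C = 0
Step 5: v(-4, 0) = 0

0


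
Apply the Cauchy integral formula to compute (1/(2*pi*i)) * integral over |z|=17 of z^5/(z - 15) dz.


Step 1: f(z) = z^5, a = 15 is inside |z| = 17
Step 2: By Cauchy integral formula: (1/(2pi*i)) * integral = f(a)
Step 3: f(15) = 15^5 = 759375

759375


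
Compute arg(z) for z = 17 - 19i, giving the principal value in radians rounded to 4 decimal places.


Step 1: z = 17 - 19i
Step 2: arg(z) = atan2(-19, 17)
Step 3: arg(z) = -0.8409

-0.8409


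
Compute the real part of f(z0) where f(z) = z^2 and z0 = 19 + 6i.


Step 1: z0 = 19 + 6i
Step 2: z0^2 = 19^2 - 6^2 + 228i
Step 3: real part = 361 - 36 = 325

325


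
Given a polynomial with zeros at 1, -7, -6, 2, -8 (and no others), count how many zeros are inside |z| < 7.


Step 1: Check each root:
  z = 1: |1| = 1 < 7
  z = -7: |-7| = 7 >= 7
  z = -6: |-6| = 6 < 7
  z = 2: |2| = 2 < 7
  z = -8: |-8| = 8 >= 7
Step 2: Count = 3

3


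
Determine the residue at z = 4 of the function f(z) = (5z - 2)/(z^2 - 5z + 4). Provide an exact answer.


Step 1: Q(z) = z^2 - 5z + 4 = (z - 4)(z - 1)
Step 2: Q'(z) = 2z - 5
Step 3: Q'(4) = 3, P(4) = 18
Step 4: Res = P(4)/Q'(4) = 18/3 = 6

6


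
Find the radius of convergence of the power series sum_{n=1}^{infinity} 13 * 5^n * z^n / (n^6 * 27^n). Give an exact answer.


Step 1: General term a_n = 13 * 5^n / (n^6 * 27^n)
Step 2: By the root test, |a_n|^(1/n) = 13^(1/n) * 5 / (n^(6/n) * 27) -> 5/27 as n -> infinity (since 13^(1/n) -> 1 and n^(6/n) -> 1)
Step 3: R = 1/lim|a_n|^(1/n) = 27/5

27/5


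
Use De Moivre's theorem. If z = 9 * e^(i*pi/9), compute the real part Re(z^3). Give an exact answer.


Step 1: By De Moivre's theorem, z^3 = 9^3 * e^(i*3*pi/9) = 729 * (cos(pi/3) + i*sin(pi/3))
Step 2: |z|^3 = 9^3 = 729
Step 3: The angle pi/3 already lies in [0, 2*pi)
Step 4: cos(pi/3) = 1/2
Step 5: Re(z^3) = 729 * 1/2 = 729/2

729/2


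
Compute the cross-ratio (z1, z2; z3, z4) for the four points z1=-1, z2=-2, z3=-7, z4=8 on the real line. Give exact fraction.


Step 1: (z1-z3)(z2-z4) = 6 * (-10) = -60
Step 2: (z1-z4)(z2-z3) = (-9) * 5 = -45
Step 3: Cross-ratio = 60/45 = 4/3

4/3


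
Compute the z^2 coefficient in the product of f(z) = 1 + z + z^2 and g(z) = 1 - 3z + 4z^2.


Step 1: z^2 term in f*g comes from: (1)*(4z^2) + (z)*(-3z) + (z^2)*(1)
Step 2: = 4 - 3 + 1
Step 3: = 2

2


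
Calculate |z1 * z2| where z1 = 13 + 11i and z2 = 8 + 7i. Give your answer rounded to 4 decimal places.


Step 1: |z1| = sqrt(13^2 + 11^2) = sqrt(290)
Step 2: |z2| = sqrt(8^2 + 7^2) = sqrt(113)
Step 3: |z1*z2| = |z1|*|z2| = sqrt(290) * sqrt(113) = sqrt(290 * 113) = sqrt(32770)
Step 4: = 181.0249

181.0249


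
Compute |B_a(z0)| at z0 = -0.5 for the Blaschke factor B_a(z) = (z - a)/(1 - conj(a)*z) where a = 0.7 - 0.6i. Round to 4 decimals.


Step 1: Numerator z0 - a = -0.5 - (0.7 - 0.6i) = -1.2 + 0.6i
Step 2: Denominator 1 - conj(a)*z0 = 1 - (0.7 + 0.6i)*(-0.5) = 1.35 + 0.3i
Step 3: |z0 - a|^2 = (-1.2)^2 + 0.6^2 = 1.8; |1 - conj(a)*z0|^2 = 1.35^2 + 0.3^2 = 1.9125
Step 4: |B_a(-0.5)| = sqrt(1.8 / 1.9125) = sqrt(0.941176)
Step 5: = 0.9701

0.9701


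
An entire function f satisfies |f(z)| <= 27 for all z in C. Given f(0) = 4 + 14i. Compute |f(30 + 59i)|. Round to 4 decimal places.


Step 1: By Liouville's theorem, a bounded entire function is constant.
Step 2: f(z) = f(0) = 4 + 14i for all z.
Step 3: |f(w)| = |4 + 14i| = sqrt(16 + 196)
Step 4: = 14.5602

14.5602


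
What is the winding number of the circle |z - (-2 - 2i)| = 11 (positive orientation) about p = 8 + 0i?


Step 1: Center c = (-2, -2), radius = 11
Step 2: |p - c|^2 = 10^2 + 2^2 = 104
Step 3: r^2 = 121
Step 4: |p-c| < r so winding number = 1

1


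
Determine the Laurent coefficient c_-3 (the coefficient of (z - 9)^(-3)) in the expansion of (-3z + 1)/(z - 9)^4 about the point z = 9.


Step 1: Write the numerator in powers of (z - 9): -3z + 1 = -3(z - 9) + (-3*9 + 1) = -3(z - 9) - 26
Step 2: Divide by (z - 9)^4: f(z) = -26(z - 9)^(-4) - 3(z - 9)^(-3)
Step 3: This finite sum is the Laurent series of f about z = 9.
Step 4: Coefficient of (z - 9)^(-3) = coefficient of (z - 9) in the re-centred numerator = -3

-3


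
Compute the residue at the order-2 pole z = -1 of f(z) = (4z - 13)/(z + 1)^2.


Step 1: Pole of order 2 at z = -1
Step 2: Res = lim d/dz [(z + 1)^2 * f(z)] as z -> -1
Step 3: (z + 1)^2 * f(z) = 4z - 13
Step 4: d/dz[4z - 13] = 4

4


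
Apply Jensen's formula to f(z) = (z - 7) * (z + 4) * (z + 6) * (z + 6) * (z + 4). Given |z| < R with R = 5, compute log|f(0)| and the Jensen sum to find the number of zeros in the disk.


Jensen's formula: (1/2pi)*integral log|f(Re^it)|dt = log|f(0)| + sum_{|a_k|<R} log(R/|a_k|)
Step 1: f(0) = (-7) * 4 * 6 * 6 * 4 = -4032
Step 2: log|f(0)| = log|7| + log|-4| + log|-6| + log|-6| + log|-4| = 8.302
Step 3: Zeros inside |z| < 5: -4, -4
Step 4: Jensen sum = log(5/4) + log(5/4) = 0.4463
Step 5: n(R) = number of terms in the Jensen sum = count of zeros inside |z| < 5 = 2

2


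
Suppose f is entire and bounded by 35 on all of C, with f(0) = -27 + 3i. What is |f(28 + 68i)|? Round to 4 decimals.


Step 1: By Liouville's theorem, a bounded entire function is constant.
Step 2: f(z) = f(0) = -27 + 3i for all z.
Step 3: |f(w)| = |-27 + 3i| = sqrt(729 + 9)
Step 4: = 27.1662

27.1662


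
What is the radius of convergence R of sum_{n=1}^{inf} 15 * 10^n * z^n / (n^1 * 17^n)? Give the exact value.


Step 1: General term a_n = 15 * 10^n / (n^1 * 17^n)
Step 2: By the root test, |a_n|^(1/n) = 15^(1/n) * 10 / (n^(1/n) * 17) -> 10/17 as n -> infinity (since 15^(1/n) -> 1 and n^(1/n) -> 1)
Step 3: R = 1/lim|a_n|^(1/n) = 17/10

17/10


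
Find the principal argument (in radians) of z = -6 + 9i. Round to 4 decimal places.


Step 1: z = -6 + 9i
Step 2: arg(z) = atan2(9, -6)
Step 3: arg(z) = 2.1588

2.1588


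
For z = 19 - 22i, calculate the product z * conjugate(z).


Step 1: conj(z) = 19 + 22i
Step 2: z * conj(z) = 19^2 + (-22)^2
Step 3: = 361 + 484 = 845

845


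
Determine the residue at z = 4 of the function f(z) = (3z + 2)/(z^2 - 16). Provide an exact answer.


Step 1: Q(z) = z^2 - 16 = (z - 4)(z + 4)
Step 2: Q'(z) = 2z
Step 3: Q'(4) = 8, P(4) = 14
Step 4: Res = P(4)/Q'(4) = 14/8 = 7/4

7/4


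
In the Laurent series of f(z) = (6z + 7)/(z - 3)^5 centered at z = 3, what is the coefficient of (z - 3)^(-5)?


Step 1: Write the numerator in powers of (z - 3): 6z + 7 = 6(z - 3) + (6*3 + 7) = 6(z - 3) + 25
Step 2: Divide by (z - 3)^5: f(z) = 25(z - 3)^(-5) + 6(z - 3)^(-4)
Step 3: This finite sum is the Laurent series of f about z = 3.
Step 4: Coefficient of (z - 3)^(-5) = 6*3 + 7 = 25

25


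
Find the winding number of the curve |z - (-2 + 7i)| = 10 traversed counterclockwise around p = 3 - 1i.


Step 1: Center c = (-2, 7), radius = 10
Step 2: |p - c|^2 = 5^2 + (-8)^2 = 89
Step 3: r^2 = 100
Step 4: |p-c| < r so winding number = 1

1


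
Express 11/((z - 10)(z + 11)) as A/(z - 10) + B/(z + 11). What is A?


Step 1: Multiply both sides by (z - 10) and set z = 10
Step 2: A = 11 / (10 + 11)
Step 3: A = 11 / 21
Step 4: A = 11/21

11/21


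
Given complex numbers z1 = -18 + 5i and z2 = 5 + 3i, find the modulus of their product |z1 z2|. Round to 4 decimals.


Step 1: |z1| = sqrt((-18)^2 + 5^2) = sqrt(349)
Step 2: |z2| = sqrt(5^2 + 3^2) = sqrt(34)
Step 3: |z1*z2| = |z1|*|z2| = sqrt(349) * sqrt(34) = sqrt(349 * 34) = sqrt(11866)
Step 4: = 108.9312

108.9312


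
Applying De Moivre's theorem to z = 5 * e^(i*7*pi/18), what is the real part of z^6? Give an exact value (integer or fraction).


Step 1: By De Moivre's theorem, z^6 = 5^6 * e^(i*6*7*pi/18) = 15625 * (cos(7*pi/3) + i*sin(7*pi/3))
Step 2: |z|^6 = 5^6 = 15625
Step 3: Reduce the angle mod 2*pi: 7*pi/3 - 2*pi = pi/3
Step 4: cos(pi/3) = 1/2
Step 5: Re(z^6) = 15625 * 1/2 = 15625/2

15625/2


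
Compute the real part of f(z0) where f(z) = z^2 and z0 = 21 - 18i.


Step 1: z0 = 21 - 18i
Step 2: z0^2 = 21^2 - (-18)^2 - 756i
Step 3: real part = 441 - 324 = 117

117


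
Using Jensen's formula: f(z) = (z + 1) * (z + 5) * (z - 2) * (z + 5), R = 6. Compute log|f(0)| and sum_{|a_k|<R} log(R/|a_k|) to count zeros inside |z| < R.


Jensen's formula: (1/2pi)*integral log|f(Re^it)|dt = log|f(0)| + sum_{|a_k|<R} log(R/|a_k|)
Step 1: f(0) = 1 * 5 * (-2) * 5 = -50
Step 2: log|f(0)| = log|-1| + log|-5| + log|2| + log|-5| = 3.912
Step 3: Zeros inside |z| < 6: -1, -5, 2, -5
Step 4: Jensen sum = log(6/1) + log(6/5) + log(6/2) + log(6/5) = 3.255
Step 5: n(R) = number of terms in the Jensen sum = count of zeros inside |z| < 6 = 4

4
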